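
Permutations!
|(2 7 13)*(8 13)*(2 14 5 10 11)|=|(2 7 8 13 14 5 10 11)|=8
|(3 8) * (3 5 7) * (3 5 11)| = 6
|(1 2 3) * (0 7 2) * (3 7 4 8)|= |(0 4 8 3 1)(2 7)|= 10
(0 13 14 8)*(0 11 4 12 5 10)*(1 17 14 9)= [13, 17, 2, 3, 12, 10, 6, 7, 11, 1, 0, 4, 5, 9, 8, 15, 16, 14]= (0 13 9 1 17 14 8 11 4 12 5 10)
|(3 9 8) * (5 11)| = 6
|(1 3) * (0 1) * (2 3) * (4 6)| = 4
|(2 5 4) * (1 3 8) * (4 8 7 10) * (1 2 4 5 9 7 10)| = 8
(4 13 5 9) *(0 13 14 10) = (0 13 5 9 4 14 10) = [13, 1, 2, 3, 14, 9, 6, 7, 8, 4, 0, 11, 12, 5, 10]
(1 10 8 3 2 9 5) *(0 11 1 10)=(0 11 1)(2 9 5 10 8 3)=[11, 0, 9, 2, 4, 10, 6, 7, 3, 5, 8, 1]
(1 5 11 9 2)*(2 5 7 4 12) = (1 7 4 12 2)(5 11 9) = [0, 7, 1, 3, 12, 11, 6, 4, 8, 5, 10, 9, 2]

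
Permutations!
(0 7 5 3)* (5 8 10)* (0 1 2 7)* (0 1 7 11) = [1, 2, 11, 7, 4, 3, 6, 8, 10, 9, 5, 0] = (0 1 2 11)(3 7 8 10 5)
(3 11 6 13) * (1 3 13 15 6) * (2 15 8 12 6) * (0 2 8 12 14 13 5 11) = [2, 3, 15, 0, 4, 11, 12, 7, 14, 9, 10, 1, 6, 5, 13, 8] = (0 2 15 8 14 13 5 11 1 3)(6 12)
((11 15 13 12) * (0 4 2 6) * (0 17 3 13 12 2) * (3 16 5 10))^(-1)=(0 4)(2 13 3 10 5 16 17 6)(11 12 15)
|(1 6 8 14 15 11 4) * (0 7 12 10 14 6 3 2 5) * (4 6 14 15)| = 14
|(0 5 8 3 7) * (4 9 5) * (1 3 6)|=9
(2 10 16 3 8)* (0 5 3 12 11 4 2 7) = [5, 1, 10, 8, 2, 3, 6, 0, 7, 9, 16, 4, 11, 13, 14, 15, 12] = (0 5 3 8 7)(2 10 16 12 11 4)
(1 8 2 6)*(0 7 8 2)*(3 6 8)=[7, 2, 8, 6, 4, 5, 1, 3, 0]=(0 7 3 6 1 2 8)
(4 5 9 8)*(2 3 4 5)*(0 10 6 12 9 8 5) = (0 10 6 12 9 5 8)(2 3 4) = [10, 1, 3, 4, 2, 8, 12, 7, 0, 5, 6, 11, 9]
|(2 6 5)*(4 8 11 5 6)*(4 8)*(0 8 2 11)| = |(0 8)(5 11)| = 2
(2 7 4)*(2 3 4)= [0, 1, 7, 4, 3, 5, 6, 2]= (2 7)(3 4)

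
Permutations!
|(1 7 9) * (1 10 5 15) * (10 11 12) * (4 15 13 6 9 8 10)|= |(1 7 8 10 5 13 6 9 11 12 4 15)|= 12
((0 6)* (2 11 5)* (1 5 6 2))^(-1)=((0 2 11 6)(1 5))^(-1)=(0 6 11 2)(1 5)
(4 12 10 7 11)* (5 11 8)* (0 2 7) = (0 2 7 8 5 11 4 12 10) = [2, 1, 7, 3, 12, 11, 6, 8, 5, 9, 0, 4, 10]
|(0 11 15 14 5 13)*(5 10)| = 7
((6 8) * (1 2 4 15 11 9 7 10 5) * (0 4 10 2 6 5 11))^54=((0 4 15)(1 6 8 5)(2 10 11 9 7))^54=(15)(1 8)(2 7 9 11 10)(5 6)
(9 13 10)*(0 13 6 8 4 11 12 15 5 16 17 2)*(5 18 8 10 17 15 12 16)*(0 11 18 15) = (0 13 17 2 11 16)(4 18 8)(6 10 9) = [13, 1, 11, 3, 18, 5, 10, 7, 4, 6, 9, 16, 12, 17, 14, 15, 0, 2, 8]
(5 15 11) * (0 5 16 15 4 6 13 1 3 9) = (0 5 4 6 13 1 3 9)(11 16 15) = [5, 3, 2, 9, 6, 4, 13, 7, 8, 0, 10, 16, 12, 1, 14, 11, 15]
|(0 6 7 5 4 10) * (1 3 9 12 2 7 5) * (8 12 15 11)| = |(0 6 5 4 10)(1 3 9 15 11 8 12 2 7)| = 45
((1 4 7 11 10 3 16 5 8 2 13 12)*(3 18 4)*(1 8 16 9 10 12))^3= (1 10 7 8)(2 3 18 11)(4 12 13 9)(5 16)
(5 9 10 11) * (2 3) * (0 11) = (0 11 5 9 10)(2 3) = [11, 1, 3, 2, 4, 9, 6, 7, 8, 10, 0, 5]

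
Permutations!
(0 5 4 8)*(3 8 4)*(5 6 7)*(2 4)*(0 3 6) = (2 4)(3 8)(5 6 7) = [0, 1, 4, 8, 2, 6, 7, 5, 3]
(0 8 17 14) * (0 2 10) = (0 8 17 14 2 10) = [8, 1, 10, 3, 4, 5, 6, 7, 17, 9, 0, 11, 12, 13, 2, 15, 16, 14]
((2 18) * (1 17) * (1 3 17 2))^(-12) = (18)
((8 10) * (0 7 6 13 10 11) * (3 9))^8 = (0 7 6 13 10 8 11)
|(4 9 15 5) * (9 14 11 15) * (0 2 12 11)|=8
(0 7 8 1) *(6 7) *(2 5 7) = (0 6 2 5 7 8 1) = [6, 0, 5, 3, 4, 7, 2, 8, 1]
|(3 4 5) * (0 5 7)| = 5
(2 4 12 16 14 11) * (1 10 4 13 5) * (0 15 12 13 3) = (0 15 12 16 14 11 2 3)(1 10 4 13 5) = [15, 10, 3, 0, 13, 1, 6, 7, 8, 9, 4, 2, 16, 5, 11, 12, 14]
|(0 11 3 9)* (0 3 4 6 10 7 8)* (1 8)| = |(0 11 4 6 10 7 1 8)(3 9)| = 8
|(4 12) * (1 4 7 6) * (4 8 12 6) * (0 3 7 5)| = 9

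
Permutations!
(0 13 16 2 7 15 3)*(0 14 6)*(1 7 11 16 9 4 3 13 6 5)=(0 6)(1 7 15 13 9 4 3 14 5)(2 11 16)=[6, 7, 11, 14, 3, 1, 0, 15, 8, 4, 10, 16, 12, 9, 5, 13, 2]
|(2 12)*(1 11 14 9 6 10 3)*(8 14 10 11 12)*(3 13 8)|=28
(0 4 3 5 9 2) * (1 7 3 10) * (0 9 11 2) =[4, 7, 9, 5, 10, 11, 6, 3, 8, 0, 1, 2] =(0 4 10 1 7 3 5 11 2 9)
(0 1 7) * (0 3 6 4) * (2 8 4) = (0 1 7 3 6 2 8 4) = [1, 7, 8, 6, 0, 5, 2, 3, 4]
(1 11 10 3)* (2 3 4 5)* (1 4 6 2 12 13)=(1 11 10 6 2 3 4 5 12 13)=[0, 11, 3, 4, 5, 12, 2, 7, 8, 9, 6, 10, 13, 1]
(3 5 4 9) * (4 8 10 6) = (3 5 8 10 6 4 9) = [0, 1, 2, 5, 9, 8, 4, 7, 10, 3, 6]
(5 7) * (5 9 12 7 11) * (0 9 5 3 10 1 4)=(0 9 12 7 5 11 3 10 1 4)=[9, 4, 2, 10, 0, 11, 6, 5, 8, 12, 1, 3, 7]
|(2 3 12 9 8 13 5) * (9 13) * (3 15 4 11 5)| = |(2 15 4 11 5)(3 12 13)(8 9)| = 30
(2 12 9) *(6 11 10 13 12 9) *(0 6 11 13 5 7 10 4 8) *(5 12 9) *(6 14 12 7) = (0 14 12 11 4 8)(2 5 6 13 9)(7 10) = [14, 1, 5, 3, 8, 6, 13, 10, 0, 2, 7, 4, 11, 9, 12]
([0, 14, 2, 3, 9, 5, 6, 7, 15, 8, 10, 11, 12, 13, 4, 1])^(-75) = (1 9)(4 15)(8 14)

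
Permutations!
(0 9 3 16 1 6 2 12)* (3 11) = (0 9 11 3 16 1 6 2 12) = [9, 6, 12, 16, 4, 5, 2, 7, 8, 11, 10, 3, 0, 13, 14, 15, 1]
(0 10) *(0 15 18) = [10, 1, 2, 3, 4, 5, 6, 7, 8, 9, 15, 11, 12, 13, 14, 18, 16, 17, 0] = (0 10 15 18)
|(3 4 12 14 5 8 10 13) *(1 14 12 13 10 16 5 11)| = |(1 14 11)(3 4 13)(5 8 16)| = 3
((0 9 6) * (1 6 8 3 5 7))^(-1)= (0 6 1 7 5 3 8 9)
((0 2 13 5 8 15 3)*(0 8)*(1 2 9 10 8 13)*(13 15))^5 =((0 9 10 8 13 5)(1 2)(3 15))^5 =(0 5 13 8 10 9)(1 2)(3 15)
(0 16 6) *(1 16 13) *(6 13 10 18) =(0 10 18 6)(1 16 13) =[10, 16, 2, 3, 4, 5, 0, 7, 8, 9, 18, 11, 12, 1, 14, 15, 13, 17, 6]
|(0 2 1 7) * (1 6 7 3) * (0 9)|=10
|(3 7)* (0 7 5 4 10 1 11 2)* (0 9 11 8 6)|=9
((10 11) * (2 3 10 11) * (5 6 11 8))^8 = (11)(2 10 3)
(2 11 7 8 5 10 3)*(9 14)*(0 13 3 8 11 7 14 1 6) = [13, 6, 7, 2, 4, 10, 0, 11, 5, 1, 8, 14, 12, 3, 9] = (0 13 3 2 7 11 14 9 1 6)(5 10 8)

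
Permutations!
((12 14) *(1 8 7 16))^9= (1 8 7 16)(12 14)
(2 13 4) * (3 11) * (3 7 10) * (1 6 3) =(1 6 3 11 7 10)(2 13 4) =[0, 6, 13, 11, 2, 5, 3, 10, 8, 9, 1, 7, 12, 4]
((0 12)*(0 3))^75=((0 12 3))^75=(12)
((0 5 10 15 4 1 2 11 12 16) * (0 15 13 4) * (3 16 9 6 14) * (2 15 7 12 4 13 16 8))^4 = (0 7 14 11)(1 10 9 8)(2 15 16 6)(3 4 5 12)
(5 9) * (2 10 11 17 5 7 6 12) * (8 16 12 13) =(2 10 11 17 5 9 7 6 13 8 16 12) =[0, 1, 10, 3, 4, 9, 13, 6, 16, 7, 11, 17, 2, 8, 14, 15, 12, 5]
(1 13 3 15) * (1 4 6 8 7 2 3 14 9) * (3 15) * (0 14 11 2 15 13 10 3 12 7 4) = [14, 10, 13, 12, 6, 5, 8, 15, 4, 1, 3, 2, 7, 11, 9, 0] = (0 14 9 1 10 3 12 7 15)(2 13 11)(4 6 8)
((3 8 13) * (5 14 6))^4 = (3 8 13)(5 14 6)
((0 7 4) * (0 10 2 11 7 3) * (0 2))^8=((0 3 2 11 7 4 10))^8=(0 3 2 11 7 4 10)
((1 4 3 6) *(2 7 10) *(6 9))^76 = (1 4 3 9 6)(2 7 10)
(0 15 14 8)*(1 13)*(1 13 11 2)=(0 15 14 8)(1 11 2)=[15, 11, 1, 3, 4, 5, 6, 7, 0, 9, 10, 2, 12, 13, 8, 14]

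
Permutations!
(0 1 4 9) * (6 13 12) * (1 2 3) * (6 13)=[2, 4, 3, 1, 9, 5, 6, 7, 8, 0, 10, 11, 13, 12]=(0 2 3 1 4 9)(12 13)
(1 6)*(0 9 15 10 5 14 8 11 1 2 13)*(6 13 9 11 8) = [11, 13, 9, 3, 4, 14, 2, 7, 8, 15, 5, 1, 12, 0, 6, 10] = (0 11 1 13)(2 9 15 10 5 14 6)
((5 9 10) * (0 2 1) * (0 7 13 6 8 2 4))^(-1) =(0 4)(1 2 8 6 13 7)(5 10 9)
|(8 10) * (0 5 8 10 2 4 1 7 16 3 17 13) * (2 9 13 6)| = |(0 5 8 9 13)(1 7 16 3 17 6 2 4)| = 40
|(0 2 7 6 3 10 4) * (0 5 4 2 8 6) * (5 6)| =|(0 8 5 4 6 3 10 2 7)| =9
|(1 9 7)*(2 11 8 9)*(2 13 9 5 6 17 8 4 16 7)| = |(1 13 9 2 11 4 16 7)(5 6 17 8)| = 8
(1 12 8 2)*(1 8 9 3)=(1 12 9 3)(2 8)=[0, 12, 8, 1, 4, 5, 6, 7, 2, 3, 10, 11, 9]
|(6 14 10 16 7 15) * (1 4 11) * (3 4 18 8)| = |(1 18 8 3 4 11)(6 14 10 16 7 15)| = 6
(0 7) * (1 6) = (0 7)(1 6) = [7, 6, 2, 3, 4, 5, 1, 0]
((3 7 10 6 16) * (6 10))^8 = (16)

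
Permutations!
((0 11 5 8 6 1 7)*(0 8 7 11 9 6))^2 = ((0 9 6 1 11 5 7 8))^2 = (0 6 11 7)(1 5 8 9)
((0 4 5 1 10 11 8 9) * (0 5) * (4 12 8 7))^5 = (0 1)(4 5)(7 9)(8 11)(10 12)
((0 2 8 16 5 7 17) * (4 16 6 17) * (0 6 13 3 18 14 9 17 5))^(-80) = (0 3 17 4 8 14 5)(2 18 6 16 13 9 7)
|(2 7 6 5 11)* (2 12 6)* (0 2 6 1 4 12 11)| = |(0 2 7 6 5)(1 4 12)| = 15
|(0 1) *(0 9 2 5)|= 5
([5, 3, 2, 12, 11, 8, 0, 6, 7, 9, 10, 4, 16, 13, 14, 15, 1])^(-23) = [8, 3, 2, 12, 11, 7, 5, 0, 6, 9, 10, 4, 16, 13, 14, 15, 1]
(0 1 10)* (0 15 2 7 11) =[1, 10, 7, 3, 4, 5, 6, 11, 8, 9, 15, 0, 12, 13, 14, 2] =(0 1 10 15 2 7 11)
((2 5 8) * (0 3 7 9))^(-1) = (0 9 7 3)(2 8 5)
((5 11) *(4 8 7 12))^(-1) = ((4 8 7 12)(5 11))^(-1) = (4 12 7 8)(5 11)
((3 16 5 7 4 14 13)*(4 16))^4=(5 7 16)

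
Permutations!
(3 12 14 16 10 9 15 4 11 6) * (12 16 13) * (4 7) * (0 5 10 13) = [5, 1, 2, 16, 11, 10, 3, 4, 8, 15, 9, 6, 14, 12, 0, 7, 13] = (0 5 10 9 15 7 4 11 6 3 16 13 12 14)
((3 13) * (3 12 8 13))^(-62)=(8 13 12)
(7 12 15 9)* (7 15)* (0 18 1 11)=[18, 11, 2, 3, 4, 5, 6, 12, 8, 15, 10, 0, 7, 13, 14, 9, 16, 17, 1]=(0 18 1 11)(7 12)(9 15)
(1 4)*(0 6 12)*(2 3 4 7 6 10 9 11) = [10, 7, 3, 4, 1, 5, 12, 6, 8, 11, 9, 2, 0] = (0 10 9 11 2 3 4 1 7 6 12)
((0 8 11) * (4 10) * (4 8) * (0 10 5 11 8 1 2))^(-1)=(0 2 1 10 11 5 4)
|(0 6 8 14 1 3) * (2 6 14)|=12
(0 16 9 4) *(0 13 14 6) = [16, 1, 2, 3, 13, 5, 0, 7, 8, 4, 10, 11, 12, 14, 6, 15, 9] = (0 16 9 4 13 14 6)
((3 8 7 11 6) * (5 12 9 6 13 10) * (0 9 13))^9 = (0 6 8 11 9 3 7)(5 12 13 10)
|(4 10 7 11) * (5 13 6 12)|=4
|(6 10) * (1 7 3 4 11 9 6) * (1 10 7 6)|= 7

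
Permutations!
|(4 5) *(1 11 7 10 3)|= 10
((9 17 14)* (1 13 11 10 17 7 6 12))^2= (1 11 17 9 6)(7 12 13 10 14)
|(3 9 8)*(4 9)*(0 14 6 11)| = 4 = |(0 14 6 11)(3 4 9 8)|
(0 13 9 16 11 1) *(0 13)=(1 13 9 16 11)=[0, 13, 2, 3, 4, 5, 6, 7, 8, 16, 10, 1, 12, 9, 14, 15, 11]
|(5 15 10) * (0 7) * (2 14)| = 6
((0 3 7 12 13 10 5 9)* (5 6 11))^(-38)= (0 7 13 6 5)(3 12 10 11 9)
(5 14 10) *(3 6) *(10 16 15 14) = (3 6)(5 10)(14 16 15) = [0, 1, 2, 6, 4, 10, 3, 7, 8, 9, 5, 11, 12, 13, 16, 14, 15]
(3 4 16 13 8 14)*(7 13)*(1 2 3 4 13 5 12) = (1 2 3 13 8 14 4 16 7 5 12) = [0, 2, 3, 13, 16, 12, 6, 5, 14, 9, 10, 11, 1, 8, 4, 15, 7]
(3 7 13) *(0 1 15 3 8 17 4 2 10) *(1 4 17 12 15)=(17)(0 4 2 10)(3 7 13 8 12 15)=[4, 1, 10, 7, 2, 5, 6, 13, 12, 9, 0, 11, 15, 8, 14, 3, 16, 17]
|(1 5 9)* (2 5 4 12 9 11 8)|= 4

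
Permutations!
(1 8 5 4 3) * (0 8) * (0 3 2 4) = (0 8 5)(1 3)(2 4) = [8, 3, 4, 1, 2, 0, 6, 7, 5]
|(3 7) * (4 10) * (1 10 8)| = 4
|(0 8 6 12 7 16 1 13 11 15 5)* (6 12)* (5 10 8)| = |(0 5)(1 13 11 15 10 8 12 7 16)| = 18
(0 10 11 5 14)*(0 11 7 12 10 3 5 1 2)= (0 3 5 14 11 1 2)(7 12 10)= [3, 2, 0, 5, 4, 14, 6, 12, 8, 9, 7, 1, 10, 13, 11]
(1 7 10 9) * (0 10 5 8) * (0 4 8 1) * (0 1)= (0 10 9 1 7 5)(4 8)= [10, 7, 2, 3, 8, 0, 6, 5, 4, 1, 9]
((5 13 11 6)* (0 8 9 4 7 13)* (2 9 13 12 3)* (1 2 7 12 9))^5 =(0 5 6 11 13 8)(1 2)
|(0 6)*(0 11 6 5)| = |(0 5)(6 11)| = 2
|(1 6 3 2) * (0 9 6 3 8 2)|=7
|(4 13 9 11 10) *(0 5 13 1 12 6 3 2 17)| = |(0 5 13 9 11 10 4 1 12 6 3 2 17)| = 13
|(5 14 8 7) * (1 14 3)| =6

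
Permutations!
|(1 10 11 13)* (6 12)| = |(1 10 11 13)(6 12)| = 4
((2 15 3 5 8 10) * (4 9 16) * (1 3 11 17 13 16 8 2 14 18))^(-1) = ((1 3 5 2 15 11 17 13 16 4 9 8 10 14 18))^(-1) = (1 18 14 10 8 9 4 16 13 17 11 15 2 5 3)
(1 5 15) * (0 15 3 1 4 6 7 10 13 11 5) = (0 15 4 6 7 10 13 11 5 3 1) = [15, 0, 2, 1, 6, 3, 7, 10, 8, 9, 13, 5, 12, 11, 14, 4]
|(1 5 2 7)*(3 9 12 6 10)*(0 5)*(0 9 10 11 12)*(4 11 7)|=|(0 5 2 4 11 12 6 7 1 9)(3 10)|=10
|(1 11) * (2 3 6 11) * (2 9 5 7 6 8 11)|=9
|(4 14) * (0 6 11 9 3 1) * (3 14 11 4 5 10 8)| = 11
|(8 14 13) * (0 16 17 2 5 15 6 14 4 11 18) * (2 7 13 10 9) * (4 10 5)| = 12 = |(0 16 17 7 13 8 10 9 2 4 11 18)(5 15 6 14)|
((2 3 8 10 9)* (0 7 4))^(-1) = (0 4 7)(2 9 10 8 3) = ((0 7 4)(2 3 8 10 9))^(-1)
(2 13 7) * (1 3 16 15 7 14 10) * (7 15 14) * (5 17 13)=(1 3 16 14 10)(2 5 17 13 7)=[0, 3, 5, 16, 4, 17, 6, 2, 8, 9, 1, 11, 12, 7, 10, 15, 14, 13]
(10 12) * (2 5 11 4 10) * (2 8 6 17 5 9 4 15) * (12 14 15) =[0, 1, 9, 3, 10, 11, 17, 7, 6, 4, 14, 12, 8, 13, 15, 2, 16, 5] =(2 9 4 10 14 15)(5 11 12 8 6 17)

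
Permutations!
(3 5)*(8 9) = (3 5)(8 9) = [0, 1, 2, 5, 4, 3, 6, 7, 9, 8]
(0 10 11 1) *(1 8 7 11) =(0 10 1)(7 11 8) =[10, 0, 2, 3, 4, 5, 6, 11, 7, 9, 1, 8]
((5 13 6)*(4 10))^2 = ((4 10)(5 13 6))^2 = (5 6 13)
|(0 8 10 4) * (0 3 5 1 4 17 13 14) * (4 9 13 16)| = |(0 8 10 17 16 4 3 5 1 9 13 14)| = 12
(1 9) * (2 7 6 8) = (1 9)(2 7 6 8) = [0, 9, 7, 3, 4, 5, 8, 6, 2, 1]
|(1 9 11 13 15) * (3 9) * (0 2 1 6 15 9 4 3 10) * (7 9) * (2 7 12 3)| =22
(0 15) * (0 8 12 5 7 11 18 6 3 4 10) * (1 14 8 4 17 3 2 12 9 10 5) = (0 15 4 5 7 11 18 6 2 12 1 14 8 9 10)(3 17) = [15, 14, 12, 17, 5, 7, 2, 11, 9, 10, 0, 18, 1, 13, 8, 4, 16, 3, 6]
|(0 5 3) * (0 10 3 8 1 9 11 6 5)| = 6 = |(1 9 11 6 5 8)(3 10)|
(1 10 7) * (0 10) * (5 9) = (0 10 7 1)(5 9) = [10, 0, 2, 3, 4, 9, 6, 1, 8, 5, 7]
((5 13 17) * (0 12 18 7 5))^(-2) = ((0 12 18 7 5 13 17))^(-2) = (0 13 7 12 17 5 18)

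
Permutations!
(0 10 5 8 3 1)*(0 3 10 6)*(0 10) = (0 6 10 5 8)(1 3) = [6, 3, 2, 1, 4, 8, 10, 7, 0, 9, 5]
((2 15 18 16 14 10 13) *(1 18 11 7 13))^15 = ((1 18 16 14 10)(2 15 11 7 13))^15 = (18)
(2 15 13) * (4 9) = (2 15 13)(4 9) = [0, 1, 15, 3, 9, 5, 6, 7, 8, 4, 10, 11, 12, 2, 14, 13]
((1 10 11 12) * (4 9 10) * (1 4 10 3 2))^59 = ((1 10 11 12 4 9 3 2))^59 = (1 12 3 10 4 2 11 9)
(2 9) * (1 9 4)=[0, 9, 4, 3, 1, 5, 6, 7, 8, 2]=(1 9 2 4)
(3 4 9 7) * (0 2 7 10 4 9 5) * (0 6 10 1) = (0 2 7 3 9 1)(4 5 6 10) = [2, 0, 7, 9, 5, 6, 10, 3, 8, 1, 4]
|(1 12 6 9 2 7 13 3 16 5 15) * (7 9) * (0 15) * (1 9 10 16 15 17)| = 14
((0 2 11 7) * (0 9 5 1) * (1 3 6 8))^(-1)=((0 2 11 7 9 5 3 6 8 1))^(-1)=(0 1 8 6 3 5 9 7 11 2)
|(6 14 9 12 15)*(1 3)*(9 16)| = 6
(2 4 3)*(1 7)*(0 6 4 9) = [6, 7, 9, 2, 3, 5, 4, 1, 8, 0] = (0 6 4 3 2 9)(1 7)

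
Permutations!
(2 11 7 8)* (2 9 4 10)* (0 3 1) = (0 3 1)(2 11 7 8 9 4 10) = [3, 0, 11, 1, 10, 5, 6, 8, 9, 4, 2, 7]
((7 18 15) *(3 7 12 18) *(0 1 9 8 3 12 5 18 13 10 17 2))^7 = (0 13 8 2 12 9 17 7 1 10 3)(5 18 15)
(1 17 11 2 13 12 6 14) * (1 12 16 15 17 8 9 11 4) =[0, 8, 13, 3, 1, 5, 14, 7, 9, 11, 10, 2, 6, 16, 12, 17, 15, 4] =(1 8 9 11 2 13 16 15 17 4)(6 14 12)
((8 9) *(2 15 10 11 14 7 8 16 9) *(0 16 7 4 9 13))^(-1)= ((0 16 13)(2 15 10 11 14 4 9 7 8))^(-1)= (0 13 16)(2 8 7 9 4 14 11 10 15)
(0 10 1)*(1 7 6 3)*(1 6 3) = (0 10 7 3 6 1) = [10, 0, 2, 6, 4, 5, 1, 3, 8, 9, 7]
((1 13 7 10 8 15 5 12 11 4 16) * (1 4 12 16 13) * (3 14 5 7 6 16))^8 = (16)(3 5 14)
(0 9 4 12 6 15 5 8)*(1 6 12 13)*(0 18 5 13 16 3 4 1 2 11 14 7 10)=(0 9 1 6 15 13 2 11 14 7 10)(3 4 16)(5 8 18)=[9, 6, 11, 4, 16, 8, 15, 10, 18, 1, 0, 14, 12, 2, 7, 13, 3, 17, 5]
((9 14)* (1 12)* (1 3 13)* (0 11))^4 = ((0 11)(1 12 3 13)(9 14))^4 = (14)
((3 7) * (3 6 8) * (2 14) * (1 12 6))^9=((1 12 6 8 3 7)(2 14))^9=(1 8)(2 14)(3 12)(6 7)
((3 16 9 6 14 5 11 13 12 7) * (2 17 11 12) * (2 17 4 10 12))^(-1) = (2 5 14 6 9 16 3 7 12 10 4)(11 17 13)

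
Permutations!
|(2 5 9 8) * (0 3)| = 4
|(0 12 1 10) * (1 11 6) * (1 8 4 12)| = 15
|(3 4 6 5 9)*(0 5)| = 6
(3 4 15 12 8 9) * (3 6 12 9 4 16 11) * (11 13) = (3 16 13 11)(4 15 9 6 12 8) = [0, 1, 2, 16, 15, 5, 12, 7, 4, 6, 10, 3, 8, 11, 14, 9, 13]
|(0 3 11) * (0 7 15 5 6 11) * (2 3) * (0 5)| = 8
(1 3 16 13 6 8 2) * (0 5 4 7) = (0 5 4 7)(1 3 16 13 6 8 2) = [5, 3, 1, 16, 7, 4, 8, 0, 2, 9, 10, 11, 12, 6, 14, 15, 13]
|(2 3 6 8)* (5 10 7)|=12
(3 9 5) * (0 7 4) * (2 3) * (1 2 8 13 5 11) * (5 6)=(0 7 4)(1 2 3 9 11)(5 8 13 6)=[7, 2, 3, 9, 0, 8, 5, 4, 13, 11, 10, 1, 12, 6]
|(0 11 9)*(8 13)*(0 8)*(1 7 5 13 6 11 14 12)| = 28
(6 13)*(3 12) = (3 12)(6 13) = [0, 1, 2, 12, 4, 5, 13, 7, 8, 9, 10, 11, 3, 6]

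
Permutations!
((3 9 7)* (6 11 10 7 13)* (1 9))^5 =(1 10 13 3 11 9 7 6)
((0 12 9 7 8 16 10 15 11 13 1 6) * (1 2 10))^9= (0 12 9 7 8 16 1 6)(2 13 11 15 10)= ((0 12 9 7 8 16 1 6)(2 10 15 11 13))^9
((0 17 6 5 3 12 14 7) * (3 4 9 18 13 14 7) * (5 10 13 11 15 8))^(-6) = (0 10 3)(4 9 18 11 15 8 5)(6 14 7)(12 17 13)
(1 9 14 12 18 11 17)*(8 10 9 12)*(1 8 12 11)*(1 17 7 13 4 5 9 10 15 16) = [0, 11, 2, 3, 5, 9, 6, 13, 15, 14, 10, 7, 18, 4, 12, 16, 1, 8, 17] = (1 11 7 13 4 5 9 14 12 18 17 8 15 16)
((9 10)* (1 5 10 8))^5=((1 5 10 9 8))^5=(10)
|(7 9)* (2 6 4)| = 6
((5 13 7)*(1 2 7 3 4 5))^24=(13)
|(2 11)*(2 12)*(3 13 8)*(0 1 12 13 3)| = |(0 1 12 2 11 13 8)| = 7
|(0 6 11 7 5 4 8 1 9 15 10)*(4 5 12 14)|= |(0 6 11 7 12 14 4 8 1 9 15 10)|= 12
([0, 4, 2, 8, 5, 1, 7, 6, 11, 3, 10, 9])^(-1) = (1 5 4)(3 9 11 8)(6 7)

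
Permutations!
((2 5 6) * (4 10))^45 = ((2 5 6)(4 10))^45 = (4 10)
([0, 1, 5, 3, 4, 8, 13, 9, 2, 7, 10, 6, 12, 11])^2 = [0, 1, 8, 3, 4, 2, 11, 7, 5, 9, 10, 13, 12, 6]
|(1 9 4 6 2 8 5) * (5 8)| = |(1 9 4 6 2 5)| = 6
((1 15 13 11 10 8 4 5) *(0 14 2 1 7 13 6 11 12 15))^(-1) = (0 1 2 14)(4 8 10 11 6 15 12 13 7 5)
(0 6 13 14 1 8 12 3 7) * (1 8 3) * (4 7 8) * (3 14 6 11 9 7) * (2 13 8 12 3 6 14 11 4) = [4, 11, 13, 12, 6, 5, 8, 0, 3, 7, 10, 9, 1, 14, 2] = (0 4 6 8 3 12 1 11 9 7)(2 13 14)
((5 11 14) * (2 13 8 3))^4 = (5 11 14)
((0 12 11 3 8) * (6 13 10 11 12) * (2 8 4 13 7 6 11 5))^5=((0 11 3 4 13 10 5 2 8)(6 7))^5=(0 10 11 5 3 2 4 8 13)(6 7)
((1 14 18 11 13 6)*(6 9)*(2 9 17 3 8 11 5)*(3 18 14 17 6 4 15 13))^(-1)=((1 17 18 5 2 9 4 15 13 6)(3 8 11))^(-1)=(1 6 13 15 4 9 2 5 18 17)(3 11 8)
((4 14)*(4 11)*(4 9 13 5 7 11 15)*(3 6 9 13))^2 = ((3 6 9)(4 14 15)(5 7 11 13))^2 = (3 9 6)(4 15 14)(5 11)(7 13)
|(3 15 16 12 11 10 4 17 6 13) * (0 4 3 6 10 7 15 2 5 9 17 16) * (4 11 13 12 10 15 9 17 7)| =|(0 11 4 16 10 3 2 5 17 15)(6 12 13)(7 9)| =30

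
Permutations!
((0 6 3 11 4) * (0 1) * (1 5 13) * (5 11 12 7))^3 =((0 6 3 12 7 5 13 1)(4 11))^3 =(0 12 13 6 7 1 3 5)(4 11)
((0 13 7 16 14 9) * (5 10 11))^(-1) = (0 9 14 16 7 13)(5 11 10) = ((0 13 7 16 14 9)(5 10 11))^(-1)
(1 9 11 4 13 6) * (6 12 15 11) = (1 9 6)(4 13 12 15 11) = [0, 9, 2, 3, 13, 5, 1, 7, 8, 6, 10, 4, 15, 12, 14, 11]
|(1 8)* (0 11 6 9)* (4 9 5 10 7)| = 8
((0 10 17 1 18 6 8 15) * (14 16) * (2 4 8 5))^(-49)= ((0 10 17 1 18 6 5 2 4 8 15)(14 16))^(-49)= (0 5 10 2 17 4 1 8 18 15 6)(14 16)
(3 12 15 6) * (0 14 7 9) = (0 14 7 9)(3 12 15 6) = [14, 1, 2, 12, 4, 5, 3, 9, 8, 0, 10, 11, 15, 13, 7, 6]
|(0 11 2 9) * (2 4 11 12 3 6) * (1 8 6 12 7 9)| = 12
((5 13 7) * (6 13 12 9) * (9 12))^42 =((5 9 6 13 7))^42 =(5 6 7 9 13)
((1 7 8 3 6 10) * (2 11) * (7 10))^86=((1 10)(2 11)(3 6 7 8))^86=(11)(3 7)(6 8)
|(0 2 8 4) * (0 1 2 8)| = 5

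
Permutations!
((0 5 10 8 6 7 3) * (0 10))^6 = (3 10 8 6 7)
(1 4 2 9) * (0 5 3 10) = (0 5 3 10)(1 4 2 9) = [5, 4, 9, 10, 2, 3, 6, 7, 8, 1, 0]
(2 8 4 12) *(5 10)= (2 8 4 12)(5 10)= [0, 1, 8, 3, 12, 10, 6, 7, 4, 9, 5, 11, 2]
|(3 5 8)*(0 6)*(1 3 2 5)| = 6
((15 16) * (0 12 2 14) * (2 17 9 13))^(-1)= ((0 12 17 9 13 2 14)(15 16))^(-1)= (0 14 2 13 9 17 12)(15 16)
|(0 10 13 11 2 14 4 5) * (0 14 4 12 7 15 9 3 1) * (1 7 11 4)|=|(0 10 13 4 5 14 12 11 2 1)(3 7 15 9)|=20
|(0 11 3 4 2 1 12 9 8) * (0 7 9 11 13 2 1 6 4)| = 9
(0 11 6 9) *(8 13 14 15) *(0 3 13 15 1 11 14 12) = (0 14 1 11 6 9 3 13 12)(8 15) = [14, 11, 2, 13, 4, 5, 9, 7, 15, 3, 10, 6, 0, 12, 1, 8]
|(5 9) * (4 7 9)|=4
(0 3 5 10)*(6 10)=(0 3 5 6 10)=[3, 1, 2, 5, 4, 6, 10, 7, 8, 9, 0]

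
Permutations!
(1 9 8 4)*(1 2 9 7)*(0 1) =(0 1 7)(2 9 8 4) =[1, 7, 9, 3, 2, 5, 6, 0, 4, 8]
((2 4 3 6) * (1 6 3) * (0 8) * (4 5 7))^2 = (8)(1 2 7)(4 6 5)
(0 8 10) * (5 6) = (0 8 10)(5 6) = [8, 1, 2, 3, 4, 6, 5, 7, 10, 9, 0]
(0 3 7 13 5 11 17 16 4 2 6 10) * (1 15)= [3, 15, 6, 7, 2, 11, 10, 13, 8, 9, 0, 17, 12, 5, 14, 1, 4, 16]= (0 3 7 13 5 11 17 16 4 2 6 10)(1 15)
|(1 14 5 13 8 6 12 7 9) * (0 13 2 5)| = 18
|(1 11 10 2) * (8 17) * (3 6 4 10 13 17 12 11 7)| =35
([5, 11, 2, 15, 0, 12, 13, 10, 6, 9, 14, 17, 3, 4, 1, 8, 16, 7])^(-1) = [4, 14, 2, 12, 13, 0, 8, 17, 15, 9, 7, 1, 5, 6, 10, 3, 16, 11]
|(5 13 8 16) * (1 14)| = 4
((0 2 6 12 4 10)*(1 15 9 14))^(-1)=(0 10 4 12 6 2)(1 14 9 15)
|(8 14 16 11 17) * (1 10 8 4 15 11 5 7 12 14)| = |(1 10 8)(4 15 11 17)(5 7 12 14 16)| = 60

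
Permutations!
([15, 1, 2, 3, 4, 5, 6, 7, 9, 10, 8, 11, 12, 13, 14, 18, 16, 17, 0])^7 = (0 15 18)(8 9 10)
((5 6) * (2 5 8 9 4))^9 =((2 5 6 8 9 4))^9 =(2 8)(4 6)(5 9)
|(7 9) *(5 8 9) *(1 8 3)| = 6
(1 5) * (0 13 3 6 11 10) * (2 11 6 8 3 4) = [13, 5, 11, 8, 2, 1, 6, 7, 3, 9, 0, 10, 12, 4] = (0 13 4 2 11 10)(1 5)(3 8)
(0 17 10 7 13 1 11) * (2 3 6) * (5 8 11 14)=(0 17 10 7 13 1 14 5 8 11)(2 3 6)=[17, 14, 3, 6, 4, 8, 2, 13, 11, 9, 7, 0, 12, 1, 5, 15, 16, 10]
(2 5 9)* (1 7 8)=(1 7 8)(2 5 9)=[0, 7, 5, 3, 4, 9, 6, 8, 1, 2]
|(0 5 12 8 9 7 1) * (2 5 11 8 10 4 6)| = |(0 11 8 9 7 1)(2 5 12 10 4 6)| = 6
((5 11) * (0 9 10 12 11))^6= (12)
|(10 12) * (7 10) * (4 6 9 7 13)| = 7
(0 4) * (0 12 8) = (0 4 12 8) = [4, 1, 2, 3, 12, 5, 6, 7, 0, 9, 10, 11, 8]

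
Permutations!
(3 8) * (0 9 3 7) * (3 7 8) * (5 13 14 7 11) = (0 9 11 5 13 14 7) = [9, 1, 2, 3, 4, 13, 6, 0, 8, 11, 10, 5, 12, 14, 7]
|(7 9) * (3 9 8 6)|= 5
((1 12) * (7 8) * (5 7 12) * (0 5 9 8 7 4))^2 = (0 4 5)(1 8)(9 12)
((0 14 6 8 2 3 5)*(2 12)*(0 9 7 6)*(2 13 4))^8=(14)(2 13 8 7 5)(3 4 12 6 9)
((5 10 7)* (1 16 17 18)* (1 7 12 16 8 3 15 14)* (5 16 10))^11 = (1 8 3 15 14)(7 18 17 16)(10 12)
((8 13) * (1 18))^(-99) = (1 18)(8 13)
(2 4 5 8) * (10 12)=(2 4 5 8)(10 12)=[0, 1, 4, 3, 5, 8, 6, 7, 2, 9, 12, 11, 10]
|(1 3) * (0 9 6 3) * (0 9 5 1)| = 6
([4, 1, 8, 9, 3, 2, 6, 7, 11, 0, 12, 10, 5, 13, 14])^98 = [3, 1, 11, 0, 9, 8, 6, 7, 10, 4, 5, 12, 2, 13, 14]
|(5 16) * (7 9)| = |(5 16)(7 9)| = 2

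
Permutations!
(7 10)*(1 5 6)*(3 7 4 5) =(1 3 7 10 4 5 6) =[0, 3, 2, 7, 5, 6, 1, 10, 8, 9, 4]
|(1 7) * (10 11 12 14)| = 4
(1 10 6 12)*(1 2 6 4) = [0, 10, 6, 3, 1, 5, 12, 7, 8, 9, 4, 11, 2] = (1 10 4)(2 6 12)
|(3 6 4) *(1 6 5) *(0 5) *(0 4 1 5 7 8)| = 6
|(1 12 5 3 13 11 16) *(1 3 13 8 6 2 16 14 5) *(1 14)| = 30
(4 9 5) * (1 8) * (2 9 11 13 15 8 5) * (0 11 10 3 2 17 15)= [11, 5, 9, 2, 10, 4, 6, 7, 1, 17, 3, 13, 12, 0, 14, 8, 16, 15]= (0 11 13)(1 5 4 10 3 2 9 17 15 8)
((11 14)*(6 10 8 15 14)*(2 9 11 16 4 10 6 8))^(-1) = (2 10 4 16 14 15 8 11 9)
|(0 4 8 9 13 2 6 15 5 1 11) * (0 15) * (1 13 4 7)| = |(0 7 1 11 15 5 13 2 6)(4 8 9)| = 9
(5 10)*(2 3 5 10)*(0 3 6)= (10)(0 3 5 2 6)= [3, 1, 6, 5, 4, 2, 0, 7, 8, 9, 10]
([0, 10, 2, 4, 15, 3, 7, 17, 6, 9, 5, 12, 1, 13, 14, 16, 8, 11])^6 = [0, 16, 2, 7, 17, 6, 10, 5, 1, 9, 8, 4, 15, 13, 14, 11, 12, 3]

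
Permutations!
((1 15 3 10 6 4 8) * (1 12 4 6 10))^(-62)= (1 15 3)(4 8 12)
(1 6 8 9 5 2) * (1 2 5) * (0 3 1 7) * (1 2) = (0 3 2 1 6 8 9 7) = [3, 6, 1, 2, 4, 5, 8, 0, 9, 7]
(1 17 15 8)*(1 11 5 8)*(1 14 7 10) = (1 17 15 14 7 10)(5 8 11) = [0, 17, 2, 3, 4, 8, 6, 10, 11, 9, 1, 5, 12, 13, 7, 14, 16, 15]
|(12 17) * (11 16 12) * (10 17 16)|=6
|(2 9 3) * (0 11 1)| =3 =|(0 11 1)(2 9 3)|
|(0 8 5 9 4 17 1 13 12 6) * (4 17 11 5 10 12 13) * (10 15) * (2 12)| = 42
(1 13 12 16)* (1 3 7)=(1 13 12 16 3 7)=[0, 13, 2, 7, 4, 5, 6, 1, 8, 9, 10, 11, 16, 12, 14, 15, 3]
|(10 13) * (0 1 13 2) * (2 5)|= |(0 1 13 10 5 2)|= 6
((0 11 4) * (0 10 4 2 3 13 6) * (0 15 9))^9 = (0 11 2 3 13 6 15 9)(4 10)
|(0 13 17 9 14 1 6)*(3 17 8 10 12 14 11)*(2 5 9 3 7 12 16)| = |(0 13 8 10 16 2 5 9 11 7 12 14 1 6)(3 17)| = 14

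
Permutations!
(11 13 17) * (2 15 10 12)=[0, 1, 15, 3, 4, 5, 6, 7, 8, 9, 12, 13, 2, 17, 14, 10, 16, 11]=(2 15 10 12)(11 13 17)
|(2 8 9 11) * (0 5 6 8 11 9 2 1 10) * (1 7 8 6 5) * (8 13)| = 15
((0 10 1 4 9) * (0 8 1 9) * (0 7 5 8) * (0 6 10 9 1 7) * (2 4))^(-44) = (0 2 10 9 4 1 6)(5 8 7)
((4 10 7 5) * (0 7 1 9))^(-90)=((0 7 5 4 10 1 9))^(-90)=(0 7 5 4 10 1 9)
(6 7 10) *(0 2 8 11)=(0 2 8 11)(6 7 10)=[2, 1, 8, 3, 4, 5, 7, 10, 11, 9, 6, 0]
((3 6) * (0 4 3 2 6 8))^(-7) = ((0 4 3 8)(2 6))^(-7) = (0 4 3 8)(2 6)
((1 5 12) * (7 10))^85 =(1 5 12)(7 10)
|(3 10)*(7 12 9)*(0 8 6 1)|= 12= |(0 8 6 1)(3 10)(7 12 9)|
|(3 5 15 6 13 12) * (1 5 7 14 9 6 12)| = |(1 5 15 12 3 7 14 9 6 13)| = 10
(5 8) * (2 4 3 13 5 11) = (2 4 3 13 5 8 11) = [0, 1, 4, 13, 3, 8, 6, 7, 11, 9, 10, 2, 12, 5]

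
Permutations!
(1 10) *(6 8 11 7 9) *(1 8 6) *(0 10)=(0 10 8 11 7 9 1)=[10, 0, 2, 3, 4, 5, 6, 9, 11, 1, 8, 7]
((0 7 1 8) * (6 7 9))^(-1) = (0 8 1 7 6 9)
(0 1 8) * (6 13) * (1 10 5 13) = (0 10 5 13 6 1 8) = [10, 8, 2, 3, 4, 13, 1, 7, 0, 9, 5, 11, 12, 6]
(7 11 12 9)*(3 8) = (3 8)(7 11 12 9) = [0, 1, 2, 8, 4, 5, 6, 11, 3, 7, 10, 12, 9]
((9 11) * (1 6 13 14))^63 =(1 14 13 6)(9 11)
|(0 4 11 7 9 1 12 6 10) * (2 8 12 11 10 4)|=|(0 2 8 12 6 4 10)(1 11 7 9)|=28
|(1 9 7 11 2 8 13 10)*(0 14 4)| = 24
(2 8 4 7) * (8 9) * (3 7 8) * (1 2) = (1 2 9 3 7)(4 8) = [0, 2, 9, 7, 8, 5, 6, 1, 4, 3]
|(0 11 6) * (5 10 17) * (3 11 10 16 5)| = |(0 10 17 3 11 6)(5 16)| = 6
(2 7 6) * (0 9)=(0 9)(2 7 6)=[9, 1, 7, 3, 4, 5, 2, 6, 8, 0]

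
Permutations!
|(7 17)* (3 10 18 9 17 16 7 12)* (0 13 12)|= 8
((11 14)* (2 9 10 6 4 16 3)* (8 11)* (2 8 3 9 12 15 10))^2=((2 12 15 10 6 4 16 9)(3 8 11 14))^2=(2 15 6 16)(3 11)(4 9 12 10)(8 14)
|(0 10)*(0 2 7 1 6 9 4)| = 8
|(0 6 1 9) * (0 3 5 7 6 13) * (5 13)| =|(0 5 7 6 1 9 3 13)| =8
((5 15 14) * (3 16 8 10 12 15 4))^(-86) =(3 12 4 10 5 8 14 16 15)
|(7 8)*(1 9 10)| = 6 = |(1 9 10)(7 8)|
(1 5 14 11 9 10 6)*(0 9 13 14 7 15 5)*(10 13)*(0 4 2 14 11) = (0 9 13 11 10 6 1 4 2 14)(5 7 15) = [9, 4, 14, 3, 2, 7, 1, 15, 8, 13, 6, 10, 12, 11, 0, 5]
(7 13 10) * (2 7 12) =(2 7 13 10 12) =[0, 1, 7, 3, 4, 5, 6, 13, 8, 9, 12, 11, 2, 10]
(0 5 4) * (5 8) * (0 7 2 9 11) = (0 8 5 4 7 2 9 11) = [8, 1, 9, 3, 7, 4, 6, 2, 5, 11, 10, 0]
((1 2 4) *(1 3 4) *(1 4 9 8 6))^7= (9)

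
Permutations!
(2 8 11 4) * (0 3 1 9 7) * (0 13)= (0 3 1 9 7 13)(2 8 11 4)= [3, 9, 8, 1, 2, 5, 6, 13, 11, 7, 10, 4, 12, 0]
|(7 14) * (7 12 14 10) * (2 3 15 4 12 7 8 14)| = 20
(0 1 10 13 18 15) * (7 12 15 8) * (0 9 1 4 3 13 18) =[4, 10, 2, 13, 3, 5, 6, 12, 7, 1, 18, 11, 15, 0, 14, 9, 16, 17, 8] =(0 4 3 13)(1 10 18 8 7 12 15 9)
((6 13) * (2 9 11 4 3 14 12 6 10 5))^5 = ((2 9 11 4 3 14 12 6 13 10 5))^5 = (2 14 5 3 10 4 13 11 6 9 12)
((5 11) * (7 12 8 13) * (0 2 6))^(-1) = (0 6 2)(5 11)(7 13 8 12)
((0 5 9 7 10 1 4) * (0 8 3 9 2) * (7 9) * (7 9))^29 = ((0 5 2)(1 4 8 3 9 7 10))^29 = (0 2 5)(1 4 8 3 9 7 10)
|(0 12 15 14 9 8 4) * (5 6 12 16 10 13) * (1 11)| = |(0 16 10 13 5 6 12 15 14 9 8 4)(1 11)| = 12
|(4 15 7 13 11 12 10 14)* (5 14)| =|(4 15 7 13 11 12 10 5 14)| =9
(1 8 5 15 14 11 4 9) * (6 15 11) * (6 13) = (1 8 5 11 4 9)(6 15 14 13) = [0, 8, 2, 3, 9, 11, 15, 7, 5, 1, 10, 4, 12, 6, 13, 14]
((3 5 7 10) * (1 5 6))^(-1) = ((1 5 7 10 3 6))^(-1) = (1 6 3 10 7 5)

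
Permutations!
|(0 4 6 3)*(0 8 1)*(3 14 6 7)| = 6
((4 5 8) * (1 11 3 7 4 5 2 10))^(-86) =((1 11 3 7 4 2 10)(5 8))^(-86) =(1 2 7 11 10 4 3)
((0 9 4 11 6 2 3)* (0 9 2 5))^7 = (0 5 6 11 4 9 3 2)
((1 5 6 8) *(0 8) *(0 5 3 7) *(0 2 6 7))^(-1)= ((0 8 1 3)(2 6 5 7))^(-1)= (0 3 1 8)(2 7 5 6)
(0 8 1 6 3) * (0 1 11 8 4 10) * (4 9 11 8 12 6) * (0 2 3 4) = [9, 0, 3, 1, 10, 5, 4, 7, 8, 11, 2, 12, 6] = (0 9 11 12 6 4 10 2 3 1)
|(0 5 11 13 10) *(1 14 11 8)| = |(0 5 8 1 14 11 13 10)| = 8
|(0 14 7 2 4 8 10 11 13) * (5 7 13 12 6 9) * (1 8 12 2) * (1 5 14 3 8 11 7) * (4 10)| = 18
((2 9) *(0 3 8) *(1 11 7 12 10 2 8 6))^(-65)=((0 3 6 1 11 7 12 10 2 9 8))^(-65)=(0 3 6 1 11 7 12 10 2 9 8)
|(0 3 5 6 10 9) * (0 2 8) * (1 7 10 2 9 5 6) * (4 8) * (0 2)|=12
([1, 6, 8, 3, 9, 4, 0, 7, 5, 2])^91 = [1, 6, 8, 3, 9, 4, 0, 7, 5, 2]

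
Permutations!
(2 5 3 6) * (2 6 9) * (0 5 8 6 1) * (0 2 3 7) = [5, 2, 8, 9, 4, 7, 1, 0, 6, 3] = (0 5 7)(1 2 8 6)(3 9)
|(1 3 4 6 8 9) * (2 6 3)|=|(1 2 6 8 9)(3 4)|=10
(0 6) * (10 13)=(0 6)(10 13)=[6, 1, 2, 3, 4, 5, 0, 7, 8, 9, 13, 11, 12, 10]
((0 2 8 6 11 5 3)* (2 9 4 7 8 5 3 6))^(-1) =((0 9 4 7 8 2 5 6 11 3))^(-1) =(0 3 11 6 5 2 8 7 4 9)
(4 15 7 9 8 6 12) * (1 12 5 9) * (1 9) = (1 12 4 15 7 9 8 6 5) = [0, 12, 2, 3, 15, 1, 5, 9, 6, 8, 10, 11, 4, 13, 14, 7]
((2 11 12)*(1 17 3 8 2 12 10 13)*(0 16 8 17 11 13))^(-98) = (17)(0 11 13 8)(1 2 16 10)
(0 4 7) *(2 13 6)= (0 4 7)(2 13 6)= [4, 1, 13, 3, 7, 5, 2, 0, 8, 9, 10, 11, 12, 6]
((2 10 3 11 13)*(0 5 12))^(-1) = (0 12 5)(2 13 11 3 10)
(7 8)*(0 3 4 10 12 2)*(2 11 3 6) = (0 6 2)(3 4 10 12 11)(7 8) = [6, 1, 0, 4, 10, 5, 2, 8, 7, 9, 12, 3, 11]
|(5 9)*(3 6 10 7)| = 4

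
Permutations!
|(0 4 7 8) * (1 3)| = 4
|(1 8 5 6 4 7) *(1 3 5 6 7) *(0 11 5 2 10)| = |(0 11 5 7 3 2 10)(1 8 6 4)| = 28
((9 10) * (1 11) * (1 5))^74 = ((1 11 5)(9 10))^74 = (1 5 11)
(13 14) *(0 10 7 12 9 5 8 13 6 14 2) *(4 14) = (0 10 7 12 9 5 8 13 2)(4 14 6) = [10, 1, 0, 3, 14, 8, 4, 12, 13, 5, 7, 11, 9, 2, 6]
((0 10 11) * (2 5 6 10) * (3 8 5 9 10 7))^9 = ((0 2 9 10 11)(3 8 5 6 7))^9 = (0 11 10 9 2)(3 7 6 5 8)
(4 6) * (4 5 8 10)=(4 6 5 8 10)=[0, 1, 2, 3, 6, 8, 5, 7, 10, 9, 4]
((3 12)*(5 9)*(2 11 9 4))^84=(12)(2 4 5 9 11)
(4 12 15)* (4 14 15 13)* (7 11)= [0, 1, 2, 3, 12, 5, 6, 11, 8, 9, 10, 7, 13, 4, 15, 14]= (4 12 13)(7 11)(14 15)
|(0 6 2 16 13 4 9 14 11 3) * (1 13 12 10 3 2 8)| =|(0 6 8 1 13 4 9 14 11 2 16 12 10 3)| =14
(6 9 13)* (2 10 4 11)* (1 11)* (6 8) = [0, 11, 10, 3, 1, 5, 9, 7, 6, 13, 4, 2, 12, 8] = (1 11 2 10 4)(6 9 13 8)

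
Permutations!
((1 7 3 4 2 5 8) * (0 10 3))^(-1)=((0 10 3 4 2 5 8 1 7))^(-1)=(0 7 1 8 5 2 4 3 10)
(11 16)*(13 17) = (11 16)(13 17) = [0, 1, 2, 3, 4, 5, 6, 7, 8, 9, 10, 16, 12, 17, 14, 15, 11, 13]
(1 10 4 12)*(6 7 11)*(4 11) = (1 10 11 6 7 4 12) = [0, 10, 2, 3, 12, 5, 7, 4, 8, 9, 11, 6, 1]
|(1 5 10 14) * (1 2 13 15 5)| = |(2 13 15 5 10 14)| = 6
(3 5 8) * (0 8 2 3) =(0 8)(2 3 5) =[8, 1, 3, 5, 4, 2, 6, 7, 0]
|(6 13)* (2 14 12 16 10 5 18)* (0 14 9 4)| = 10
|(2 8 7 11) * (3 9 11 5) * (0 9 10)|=|(0 9 11 2 8 7 5 3 10)|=9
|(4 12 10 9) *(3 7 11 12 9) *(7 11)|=4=|(3 11 12 10)(4 9)|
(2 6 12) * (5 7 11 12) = (2 6 5 7 11 12) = [0, 1, 6, 3, 4, 7, 5, 11, 8, 9, 10, 12, 2]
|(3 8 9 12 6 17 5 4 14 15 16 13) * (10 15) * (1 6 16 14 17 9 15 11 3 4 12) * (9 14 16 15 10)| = |(1 6 14 9)(3 8 10 11)(4 17 5 12 15 16 13)| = 28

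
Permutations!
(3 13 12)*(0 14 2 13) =(0 14 2 13 12 3) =[14, 1, 13, 0, 4, 5, 6, 7, 8, 9, 10, 11, 3, 12, 2]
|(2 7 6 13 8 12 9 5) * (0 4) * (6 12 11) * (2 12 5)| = 20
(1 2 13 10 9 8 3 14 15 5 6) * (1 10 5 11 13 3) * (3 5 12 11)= (1 2 5 6 10 9 8)(3 14 15)(11 13 12)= [0, 2, 5, 14, 4, 6, 10, 7, 1, 8, 9, 13, 11, 12, 15, 3]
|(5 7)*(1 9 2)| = 6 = |(1 9 2)(5 7)|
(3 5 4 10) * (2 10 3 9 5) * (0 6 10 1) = (0 6 10 9 5 4 3 2 1) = [6, 0, 1, 2, 3, 4, 10, 7, 8, 5, 9]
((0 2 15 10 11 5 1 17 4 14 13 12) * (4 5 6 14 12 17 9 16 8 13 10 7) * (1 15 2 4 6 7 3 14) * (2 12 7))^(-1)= ((0 4 7 6 1 9 16 8 13 17 5 15 3 14 10 11 2 12))^(-1)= (0 12 2 11 10 14 3 15 5 17 13 8 16 9 1 6 7 4)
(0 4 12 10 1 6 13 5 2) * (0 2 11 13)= (0 4 12 10 1 6)(5 11 13)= [4, 6, 2, 3, 12, 11, 0, 7, 8, 9, 1, 13, 10, 5]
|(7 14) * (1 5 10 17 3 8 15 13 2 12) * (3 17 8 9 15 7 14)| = 11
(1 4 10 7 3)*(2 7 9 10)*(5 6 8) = (1 4 2 7 3)(5 6 8)(9 10) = [0, 4, 7, 1, 2, 6, 8, 3, 5, 10, 9]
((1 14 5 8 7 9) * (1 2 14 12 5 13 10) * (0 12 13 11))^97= (0 14 9 8 12 11 2 7 5)(1 13 10)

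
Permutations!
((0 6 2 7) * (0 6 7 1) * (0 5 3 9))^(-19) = (0 5 6 9 1 7 3 2) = ((0 7 6 2 1 5 3 9))^(-19)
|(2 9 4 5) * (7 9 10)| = 6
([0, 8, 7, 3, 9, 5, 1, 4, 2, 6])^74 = [0, 4, 6, 3, 8, 5, 7, 1, 9, 2]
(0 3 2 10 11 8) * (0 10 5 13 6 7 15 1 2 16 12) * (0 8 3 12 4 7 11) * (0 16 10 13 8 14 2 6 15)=(0 12 14 2 5 8 13 15 1 6 11 3 10 16 4 7)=[12, 6, 5, 10, 7, 8, 11, 0, 13, 9, 16, 3, 14, 15, 2, 1, 4]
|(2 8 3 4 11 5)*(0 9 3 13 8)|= 14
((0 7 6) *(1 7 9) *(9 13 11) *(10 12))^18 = ((0 13 11 9 1 7 6)(10 12))^18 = (0 1 13 7 11 6 9)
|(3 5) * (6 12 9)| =|(3 5)(6 12 9)| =6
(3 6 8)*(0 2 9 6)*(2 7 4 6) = [7, 1, 9, 0, 6, 5, 8, 4, 3, 2] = (0 7 4 6 8 3)(2 9)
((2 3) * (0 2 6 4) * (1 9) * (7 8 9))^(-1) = ((0 2 3 6 4)(1 7 8 9))^(-1) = (0 4 6 3 2)(1 9 8 7)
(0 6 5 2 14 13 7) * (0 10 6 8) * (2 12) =(0 8)(2 14 13 7 10 6 5 12) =[8, 1, 14, 3, 4, 12, 5, 10, 0, 9, 6, 11, 2, 7, 13]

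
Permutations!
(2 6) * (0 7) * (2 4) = [7, 1, 6, 3, 2, 5, 4, 0] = (0 7)(2 6 4)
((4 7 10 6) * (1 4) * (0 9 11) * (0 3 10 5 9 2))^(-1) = ((0 2)(1 4 7 5 9 11 3 10 6))^(-1) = (0 2)(1 6 10 3 11 9 5 7 4)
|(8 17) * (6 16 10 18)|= 4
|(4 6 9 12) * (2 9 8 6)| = 4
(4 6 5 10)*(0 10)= [10, 1, 2, 3, 6, 0, 5, 7, 8, 9, 4]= (0 10 4 6 5)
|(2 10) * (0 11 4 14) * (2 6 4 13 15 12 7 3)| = 12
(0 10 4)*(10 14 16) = (0 14 16 10 4) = [14, 1, 2, 3, 0, 5, 6, 7, 8, 9, 4, 11, 12, 13, 16, 15, 10]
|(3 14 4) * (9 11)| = |(3 14 4)(9 11)| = 6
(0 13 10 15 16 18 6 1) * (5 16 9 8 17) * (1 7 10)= (0 13 1)(5 16 18 6 7 10 15 9 8 17)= [13, 0, 2, 3, 4, 16, 7, 10, 17, 8, 15, 11, 12, 1, 14, 9, 18, 5, 6]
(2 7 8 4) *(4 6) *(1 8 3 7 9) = (1 8 6 4 2 9)(3 7) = [0, 8, 9, 7, 2, 5, 4, 3, 6, 1]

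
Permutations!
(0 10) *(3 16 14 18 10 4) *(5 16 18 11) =[4, 1, 2, 18, 3, 16, 6, 7, 8, 9, 0, 5, 12, 13, 11, 15, 14, 17, 10] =(0 4 3 18 10)(5 16 14 11)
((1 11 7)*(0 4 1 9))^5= ((0 4 1 11 7 9))^5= (0 9 7 11 1 4)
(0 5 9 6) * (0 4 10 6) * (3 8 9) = (0 5 3 8 9)(4 10 6) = [5, 1, 2, 8, 10, 3, 4, 7, 9, 0, 6]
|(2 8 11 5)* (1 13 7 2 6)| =8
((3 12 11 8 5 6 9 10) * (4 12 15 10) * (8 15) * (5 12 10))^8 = (3 4 6 15 12)(5 11 8 10 9)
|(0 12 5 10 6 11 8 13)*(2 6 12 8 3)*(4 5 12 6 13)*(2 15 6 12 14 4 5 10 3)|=36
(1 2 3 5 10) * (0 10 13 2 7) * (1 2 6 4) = (0 10 2 3 5 13 6 4 1 7) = [10, 7, 3, 5, 1, 13, 4, 0, 8, 9, 2, 11, 12, 6]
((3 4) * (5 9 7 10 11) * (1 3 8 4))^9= ((1 3)(4 8)(5 9 7 10 11))^9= (1 3)(4 8)(5 11 10 7 9)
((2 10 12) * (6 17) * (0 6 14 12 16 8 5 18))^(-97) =((0 6 17 14 12 2 10 16 8 5 18))^(-97) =(0 17 12 10 8 18 6 14 2 16 5)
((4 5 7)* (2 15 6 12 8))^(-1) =(2 8 12 6 15)(4 7 5)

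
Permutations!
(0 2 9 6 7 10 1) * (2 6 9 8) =(0 6 7 10 1)(2 8) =[6, 0, 8, 3, 4, 5, 7, 10, 2, 9, 1]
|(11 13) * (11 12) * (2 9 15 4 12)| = 7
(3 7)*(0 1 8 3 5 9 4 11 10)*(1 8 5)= (0 8 3 7 1 5 9 4 11 10)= [8, 5, 2, 7, 11, 9, 6, 1, 3, 4, 0, 10]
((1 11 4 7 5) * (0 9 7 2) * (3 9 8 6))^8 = ((0 8 6 3 9 7 5 1 11 4 2))^8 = (0 11 7 6 2 1 9 8 4 5 3)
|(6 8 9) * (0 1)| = |(0 1)(6 8 9)| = 6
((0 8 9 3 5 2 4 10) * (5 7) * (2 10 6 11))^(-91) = ((0 8 9 3 7 5 10)(2 4 6 11))^(-91) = (2 4 6 11)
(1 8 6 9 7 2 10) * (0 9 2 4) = (0 9 7 4)(1 8 6 2 10) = [9, 8, 10, 3, 0, 5, 2, 4, 6, 7, 1]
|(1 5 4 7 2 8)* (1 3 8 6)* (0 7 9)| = |(0 7 2 6 1 5 4 9)(3 8)| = 8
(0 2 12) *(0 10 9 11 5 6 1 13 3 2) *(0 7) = (0 7)(1 13 3 2 12 10 9 11 5 6) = [7, 13, 12, 2, 4, 6, 1, 0, 8, 11, 9, 5, 10, 3]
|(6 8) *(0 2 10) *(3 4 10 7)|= |(0 2 7 3 4 10)(6 8)|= 6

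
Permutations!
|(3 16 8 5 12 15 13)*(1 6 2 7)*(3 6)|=11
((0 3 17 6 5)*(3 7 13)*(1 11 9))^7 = ((0 7 13 3 17 6 5)(1 11 9))^7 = (17)(1 11 9)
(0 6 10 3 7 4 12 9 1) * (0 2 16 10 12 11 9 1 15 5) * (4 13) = (0 6 12 1 2 16 10 3 7 13 4 11 9 15 5) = [6, 2, 16, 7, 11, 0, 12, 13, 8, 15, 3, 9, 1, 4, 14, 5, 10]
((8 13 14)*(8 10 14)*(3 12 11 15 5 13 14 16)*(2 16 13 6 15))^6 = (2 16 3 12 11)(8 10)(13 14)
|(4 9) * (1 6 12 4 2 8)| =7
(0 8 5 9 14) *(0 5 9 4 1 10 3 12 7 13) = (0 8 9 14 5 4 1 10 3 12 7 13) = [8, 10, 2, 12, 1, 4, 6, 13, 9, 14, 3, 11, 7, 0, 5]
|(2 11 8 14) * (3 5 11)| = |(2 3 5 11 8 14)| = 6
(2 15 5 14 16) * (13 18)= (2 15 5 14 16)(13 18)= [0, 1, 15, 3, 4, 14, 6, 7, 8, 9, 10, 11, 12, 18, 16, 5, 2, 17, 13]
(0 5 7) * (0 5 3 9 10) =[3, 1, 2, 9, 4, 7, 6, 5, 8, 10, 0] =(0 3 9 10)(5 7)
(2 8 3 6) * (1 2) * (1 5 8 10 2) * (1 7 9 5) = (1 7 9 5 8 3 6)(2 10) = [0, 7, 10, 6, 4, 8, 1, 9, 3, 5, 2]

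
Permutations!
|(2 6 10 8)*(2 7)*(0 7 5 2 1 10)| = 8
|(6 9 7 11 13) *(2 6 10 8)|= |(2 6 9 7 11 13 10 8)|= 8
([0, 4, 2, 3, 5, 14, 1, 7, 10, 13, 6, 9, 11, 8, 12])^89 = (1 4 5 14 12 11 9 13 8 10 6)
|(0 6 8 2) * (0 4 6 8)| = 5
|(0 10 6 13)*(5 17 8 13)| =|(0 10 6 5 17 8 13)| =7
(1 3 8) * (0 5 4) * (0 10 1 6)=(0 5 4 10 1 3 8 6)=[5, 3, 2, 8, 10, 4, 0, 7, 6, 9, 1]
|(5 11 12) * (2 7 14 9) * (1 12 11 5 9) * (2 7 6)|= 10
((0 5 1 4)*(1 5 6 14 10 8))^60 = (0 8 6 1 14 4 10)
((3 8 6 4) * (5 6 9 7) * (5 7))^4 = ((3 8 9 5 6 4))^4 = (3 6 9)(4 5 8)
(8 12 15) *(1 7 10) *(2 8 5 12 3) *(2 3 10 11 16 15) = (1 7 11 16 15 5 12 2 8 10) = [0, 7, 8, 3, 4, 12, 6, 11, 10, 9, 1, 16, 2, 13, 14, 5, 15]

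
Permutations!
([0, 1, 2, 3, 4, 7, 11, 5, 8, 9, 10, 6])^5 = (5 7)(6 11)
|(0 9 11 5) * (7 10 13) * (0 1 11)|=|(0 9)(1 11 5)(7 10 13)|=6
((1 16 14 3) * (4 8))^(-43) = ((1 16 14 3)(4 8))^(-43) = (1 16 14 3)(4 8)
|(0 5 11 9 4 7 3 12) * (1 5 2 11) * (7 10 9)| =6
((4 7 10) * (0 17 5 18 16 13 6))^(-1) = (0 6 13 16 18 5 17)(4 10 7)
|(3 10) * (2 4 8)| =6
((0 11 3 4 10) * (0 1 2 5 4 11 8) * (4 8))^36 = (11)(0 4 10 1 2 5 8)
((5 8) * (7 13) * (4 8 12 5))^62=((4 8)(5 12)(7 13))^62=(13)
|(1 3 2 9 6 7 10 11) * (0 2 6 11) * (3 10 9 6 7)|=|(0 2 6 3 7 9 11 1 10)|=9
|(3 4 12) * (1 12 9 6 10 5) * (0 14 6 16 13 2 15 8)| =|(0 14 6 10 5 1 12 3 4 9 16 13 2 15 8)| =15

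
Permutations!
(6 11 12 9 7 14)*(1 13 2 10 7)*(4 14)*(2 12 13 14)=[0, 14, 10, 3, 2, 5, 11, 4, 8, 1, 7, 13, 9, 12, 6]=(1 14 6 11 13 12 9)(2 10 7 4)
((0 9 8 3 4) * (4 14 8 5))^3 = (14)(0 4 5 9) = ((0 9 5 4)(3 14 8))^3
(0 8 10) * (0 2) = (0 8 10 2) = [8, 1, 0, 3, 4, 5, 6, 7, 10, 9, 2]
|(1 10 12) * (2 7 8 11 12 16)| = 8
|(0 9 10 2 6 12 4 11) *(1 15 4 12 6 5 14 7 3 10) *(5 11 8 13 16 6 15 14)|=|(0 9 1 14 7 3 10 2 11)(4 8 13 16 6 15)|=18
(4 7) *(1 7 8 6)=(1 7 4 8 6)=[0, 7, 2, 3, 8, 5, 1, 4, 6]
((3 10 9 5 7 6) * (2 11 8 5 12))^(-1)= (2 12 9 10 3 6 7 5 8 11)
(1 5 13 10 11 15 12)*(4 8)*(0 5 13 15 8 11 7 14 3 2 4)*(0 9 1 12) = (0 5 15)(1 13 10 7 14 3 2 4 11 8 9) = [5, 13, 4, 2, 11, 15, 6, 14, 9, 1, 7, 8, 12, 10, 3, 0]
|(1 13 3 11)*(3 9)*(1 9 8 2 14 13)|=12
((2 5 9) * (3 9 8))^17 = (2 8 9 5 3)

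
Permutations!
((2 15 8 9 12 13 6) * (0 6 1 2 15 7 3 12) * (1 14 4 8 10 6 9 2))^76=(2 13)(3 4)(6 15 10)(7 14)(8 12)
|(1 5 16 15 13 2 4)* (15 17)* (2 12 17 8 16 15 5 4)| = 10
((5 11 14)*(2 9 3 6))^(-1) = ((2 9 3 6)(5 11 14))^(-1) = (2 6 3 9)(5 14 11)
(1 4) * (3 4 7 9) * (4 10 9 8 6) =(1 7 8 6 4)(3 10 9) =[0, 7, 2, 10, 1, 5, 4, 8, 6, 3, 9]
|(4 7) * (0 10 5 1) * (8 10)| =|(0 8 10 5 1)(4 7)| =10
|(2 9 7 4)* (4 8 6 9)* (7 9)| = |(9)(2 4)(6 7 8)| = 6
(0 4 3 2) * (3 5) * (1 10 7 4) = [1, 10, 0, 2, 5, 3, 6, 4, 8, 9, 7] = (0 1 10 7 4 5 3 2)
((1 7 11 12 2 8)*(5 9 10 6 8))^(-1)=((1 7 11 12 2 5 9 10 6 8))^(-1)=(1 8 6 10 9 5 2 12 11 7)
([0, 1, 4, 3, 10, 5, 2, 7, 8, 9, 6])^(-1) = (2 6 10 4)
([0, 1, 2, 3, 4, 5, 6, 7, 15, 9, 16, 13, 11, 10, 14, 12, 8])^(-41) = [0, 1, 2, 3, 4, 5, 6, 7, 15, 9, 16, 13, 11, 10, 14, 12, 8]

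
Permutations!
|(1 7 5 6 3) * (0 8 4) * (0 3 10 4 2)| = |(0 8 2)(1 7 5 6 10 4 3)| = 21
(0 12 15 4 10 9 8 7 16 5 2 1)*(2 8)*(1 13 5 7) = (0 12 15 4 10 9 2 13 5 8 1)(7 16) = [12, 0, 13, 3, 10, 8, 6, 16, 1, 2, 9, 11, 15, 5, 14, 4, 7]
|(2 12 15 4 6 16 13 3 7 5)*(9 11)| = 10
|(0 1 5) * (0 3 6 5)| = |(0 1)(3 6 5)| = 6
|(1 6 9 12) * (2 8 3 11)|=|(1 6 9 12)(2 8 3 11)|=4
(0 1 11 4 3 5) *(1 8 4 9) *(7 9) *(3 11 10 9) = (0 8 4 11 7 3 5)(1 10 9) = [8, 10, 2, 5, 11, 0, 6, 3, 4, 1, 9, 7]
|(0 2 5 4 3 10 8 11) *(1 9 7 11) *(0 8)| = 30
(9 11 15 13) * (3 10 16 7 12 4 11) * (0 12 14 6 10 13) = (0 12 4 11 15)(3 13 9)(6 10 16 7 14) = [12, 1, 2, 13, 11, 5, 10, 14, 8, 3, 16, 15, 4, 9, 6, 0, 7]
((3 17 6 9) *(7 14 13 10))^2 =(3 6)(7 13)(9 17)(10 14)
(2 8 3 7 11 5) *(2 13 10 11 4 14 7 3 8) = (4 14 7)(5 13 10 11) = [0, 1, 2, 3, 14, 13, 6, 4, 8, 9, 11, 5, 12, 10, 7]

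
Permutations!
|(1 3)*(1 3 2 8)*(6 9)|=|(1 2 8)(6 9)|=6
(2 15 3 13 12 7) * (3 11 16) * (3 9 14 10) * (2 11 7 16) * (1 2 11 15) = (1 2)(3 13 12 16 9 14 10)(7 15) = [0, 2, 1, 13, 4, 5, 6, 15, 8, 14, 3, 11, 16, 12, 10, 7, 9]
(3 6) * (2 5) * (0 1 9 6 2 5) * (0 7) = (0 1 9 6 3 2 7) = [1, 9, 7, 2, 4, 5, 3, 0, 8, 6]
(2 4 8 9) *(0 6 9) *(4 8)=[6, 1, 8, 3, 4, 5, 9, 7, 0, 2]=(0 6 9 2 8)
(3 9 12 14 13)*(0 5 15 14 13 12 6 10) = (0 5 15 14 12 13 3 9 6 10) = [5, 1, 2, 9, 4, 15, 10, 7, 8, 6, 0, 11, 13, 3, 12, 14]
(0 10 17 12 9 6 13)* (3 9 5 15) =(0 10 17 12 5 15 3 9 6 13) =[10, 1, 2, 9, 4, 15, 13, 7, 8, 6, 17, 11, 5, 0, 14, 3, 16, 12]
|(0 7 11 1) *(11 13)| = 5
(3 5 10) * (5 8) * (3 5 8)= (5 10)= [0, 1, 2, 3, 4, 10, 6, 7, 8, 9, 5]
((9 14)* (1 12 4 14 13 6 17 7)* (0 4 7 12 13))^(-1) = (0 9 14 4)(1 7 12 17 6 13)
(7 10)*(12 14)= (7 10)(12 14)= [0, 1, 2, 3, 4, 5, 6, 10, 8, 9, 7, 11, 14, 13, 12]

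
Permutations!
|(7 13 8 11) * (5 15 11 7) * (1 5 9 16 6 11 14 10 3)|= 12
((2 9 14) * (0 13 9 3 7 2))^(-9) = (0 14 9 13)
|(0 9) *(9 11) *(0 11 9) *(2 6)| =6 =|(0 9 11)(2 6)|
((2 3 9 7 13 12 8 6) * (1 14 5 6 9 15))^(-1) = (1 15 3 2 6 5 14)(7 9 8 12 13)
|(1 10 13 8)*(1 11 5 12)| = |(1 10 13 8 11 5 12)| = 7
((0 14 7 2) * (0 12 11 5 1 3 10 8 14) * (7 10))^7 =(8 14 10)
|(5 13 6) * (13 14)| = 4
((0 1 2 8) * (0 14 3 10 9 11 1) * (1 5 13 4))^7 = ((1 2 8 14 3 10 9 11 5 13 4))^7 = (1 11 14 4 9 8 13 10 2 5 3)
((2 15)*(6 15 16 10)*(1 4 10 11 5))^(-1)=(1 5 11 16 2 15 6 10 4)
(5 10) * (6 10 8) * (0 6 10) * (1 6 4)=(0 4 1 6)(5 8 10)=[4, 6, 2, 3, 1, 8, 0, 7, 10, 9, 5]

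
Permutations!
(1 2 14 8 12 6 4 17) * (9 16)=[0, 2, 14, 3, 17, 5, 4, 7, 12, 16, 10, 11, 6, 13, 8, 15, 9, 1]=(1 2 14 8 12 6 4 17)(9 16)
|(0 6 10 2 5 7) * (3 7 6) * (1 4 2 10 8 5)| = 3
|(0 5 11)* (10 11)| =|(0 5 10 11)| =4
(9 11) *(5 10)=[0, 1, 2, 3, 4, 10, 6, 7, 8, 11, 5, 9]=(5 10)(9 11)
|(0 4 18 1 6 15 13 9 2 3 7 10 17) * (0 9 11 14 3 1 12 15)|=|(0 4 18 12 15 13 11 14 3 7 10 17 9 2 1 6)|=16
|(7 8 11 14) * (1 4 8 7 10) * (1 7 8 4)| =|(7 8 11 14 10)| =5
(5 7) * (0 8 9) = (0 8 9)(5 7) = [8, 1, 2, 3, 4, 7, 6, 5, 9, 0]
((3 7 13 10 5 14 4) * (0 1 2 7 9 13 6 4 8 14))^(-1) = (0 5 10 13 9 3 4 6 7 2 1)(8 14)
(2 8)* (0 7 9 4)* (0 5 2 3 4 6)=(0 7 9 6)(2 8 3 4 5)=[7, 1, 8, 4, 5, 2, 0, 9, 3, 6]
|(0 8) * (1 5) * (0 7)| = |(0 8 7)(1 5)| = 6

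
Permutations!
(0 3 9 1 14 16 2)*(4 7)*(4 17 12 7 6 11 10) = (0 3 9 1 14 16 2)(4 6 11 10)(7 17 12) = [3, 14, 0, 9, 6, 5, 11, 17, 8, 1, 4, 10, 7, 13, 16, 15, 2, 12]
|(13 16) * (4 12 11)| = 6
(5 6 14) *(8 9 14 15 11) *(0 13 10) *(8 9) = (0 13 10)(5 6 15 11 9 14) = [13, 1, 2, 3, 4, 6, 15, 7, 8, 14, 0, 9, 12, 10, 5, 11]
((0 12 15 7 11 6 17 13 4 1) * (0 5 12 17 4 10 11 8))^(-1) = (0 8 7 15 12 5 1 4 6 11 10 13 17) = ((0 17 13 10 11 6 4 1 5 12 15 7 8))^(-1)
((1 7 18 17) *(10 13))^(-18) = ((1 7 18 17)(10 13))^(-18) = (1 18)(7 17)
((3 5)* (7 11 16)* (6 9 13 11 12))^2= (6 13 16 12 9 11 7)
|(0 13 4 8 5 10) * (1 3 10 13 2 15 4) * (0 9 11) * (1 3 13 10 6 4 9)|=40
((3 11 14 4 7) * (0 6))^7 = (0 6)(3 14 7 11 4)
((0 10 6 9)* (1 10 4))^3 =(0 10)(1 9)(4 6)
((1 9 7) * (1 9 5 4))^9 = (7 9) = ((1 5 4)(7 9))^9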